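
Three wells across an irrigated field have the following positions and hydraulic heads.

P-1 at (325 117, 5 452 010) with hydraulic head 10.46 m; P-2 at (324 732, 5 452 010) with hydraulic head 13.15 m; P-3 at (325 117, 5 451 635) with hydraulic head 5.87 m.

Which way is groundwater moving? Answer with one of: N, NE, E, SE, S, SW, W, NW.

SE

∂h/∂x = (13.15 − 10.46) / (324732 − 325117) = -0.006987
∂h/∂y = (5.87 − 10.46) / (5451635 − 5452010) = +0.01224
Flow = −∇h = (+0.006987 east, -0.01224 north), which points southeast.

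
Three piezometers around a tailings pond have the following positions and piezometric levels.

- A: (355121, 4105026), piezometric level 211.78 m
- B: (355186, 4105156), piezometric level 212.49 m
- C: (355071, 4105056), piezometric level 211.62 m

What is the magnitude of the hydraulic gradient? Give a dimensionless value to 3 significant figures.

Taking A as reference: B−A = (65, 130, +0.71); C−A = (-50, 30, -0.16).
Solve a·Δx + b·Δy = Δh: det = 65·30 − (-50)·130 = 8450.
∂h/∂x = [(+0.71)·30 − (-0.16)·130] / 8450 = +0.004982
∂h/∂y = [65·(-0.16) − (-50)·(+0.71)] / 8450 = +0.002970
|∇h| = √(0.004982² + 0.002970²) = 0.0058

0.00580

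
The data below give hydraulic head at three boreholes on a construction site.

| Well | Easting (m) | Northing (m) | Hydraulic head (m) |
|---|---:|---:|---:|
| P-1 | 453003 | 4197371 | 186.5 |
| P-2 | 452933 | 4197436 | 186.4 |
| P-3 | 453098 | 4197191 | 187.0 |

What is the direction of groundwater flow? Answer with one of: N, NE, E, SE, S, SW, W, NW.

NE

With h = a·x + b·y + c and P-1 as origin, the differences give:
  (-70)·a + 65·b = -0.1
  95·a + (-180)·b = +0.5
Eliminate b (×(-180) and ×65, subtract): 6425·a = -14.50 → a = ∂h/∂x = -0.002257
Back-substitute: b = ∂h/∂y = -0.003969.
Flow = −∇h = (+0.002257 east, +0.003969 north), which points northeast.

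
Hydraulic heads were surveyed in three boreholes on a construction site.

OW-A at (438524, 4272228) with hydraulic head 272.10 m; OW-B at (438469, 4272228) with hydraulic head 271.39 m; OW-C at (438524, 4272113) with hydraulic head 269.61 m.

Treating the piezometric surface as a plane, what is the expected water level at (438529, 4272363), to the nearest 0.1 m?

275.1 m

∂h/∂x = (271.39 − 272.10) / (438469 − 438524) = +0.01291
∂h/∂y = (269.61 − 272.10) / (4272113 − 4272228) = +0.02165
h(438529, 4272363) = 272.10 + (+0.01291)·(5) + (+0.02165)·(135) = 272.10 +0.065 +2.923 = 275.088 m.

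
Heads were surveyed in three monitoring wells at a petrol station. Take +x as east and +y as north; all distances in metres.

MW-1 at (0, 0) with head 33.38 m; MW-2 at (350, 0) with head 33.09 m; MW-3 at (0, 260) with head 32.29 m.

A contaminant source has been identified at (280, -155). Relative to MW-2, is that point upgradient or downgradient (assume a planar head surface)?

∂h/∂x = (33.09 − 33.38) / (350 − 0) = -0.0008286
∂h/∂y = (32.29 − 33.38) / (260 − 0) = -0.004192
Head at (280, -155) = 33.38 + (-0.0008286)·(280) + (-0.004192)·(-155) = 33.80 m.
That is higher than the 33.09 m at MW-2, so the point is upgradient.

upgradient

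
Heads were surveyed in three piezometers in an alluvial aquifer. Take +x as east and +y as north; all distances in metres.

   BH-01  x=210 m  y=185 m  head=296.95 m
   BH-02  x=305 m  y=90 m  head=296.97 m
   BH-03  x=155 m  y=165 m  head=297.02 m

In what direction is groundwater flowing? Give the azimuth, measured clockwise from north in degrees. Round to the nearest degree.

039°

Taking BH-01 as reference: BH-02−BH-01 = (95, -95, +0.02); BH-03−BH-01 = (-55, -20, +0.07).
Determinant of the coordinate differences = 95·(-20) − (-55)·(-95) = -7125.
∂h/∂x = [(+0.02)·(-20) − (+0.07)·(-95)] / -7125 = -0.0008772
∂h/∂y = [95·(+0.07) − (-55)·(+0.02)] / -7125 = -0.001088
Flow direction (−∇h) has components (+0.0008772 E, +0.001088 N).
Azimuth = atan2(E, N) = atan2(+0.0008772, +0.001088) = 38.9° ≈ 039°.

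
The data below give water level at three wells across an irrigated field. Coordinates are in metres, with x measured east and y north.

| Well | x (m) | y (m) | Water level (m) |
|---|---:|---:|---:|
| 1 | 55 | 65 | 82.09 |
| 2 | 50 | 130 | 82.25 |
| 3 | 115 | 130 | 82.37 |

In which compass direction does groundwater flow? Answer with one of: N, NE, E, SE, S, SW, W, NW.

Three-point gradient (reference 1): Δ to 2 = (-5, 65, +0.16), Δ to 3 = (60, 65, +0.28).
∂h/∂x = +0.001846, ∂h/∂y = +0.002604 (det = -4225).
Flow = −∇h = (-0.001846 east, -0.002604 north), which points southwest.

SW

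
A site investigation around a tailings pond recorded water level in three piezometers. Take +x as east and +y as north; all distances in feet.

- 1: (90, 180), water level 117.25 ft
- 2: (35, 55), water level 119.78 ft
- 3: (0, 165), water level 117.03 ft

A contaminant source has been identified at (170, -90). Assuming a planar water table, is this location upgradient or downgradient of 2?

With h = a·x + b·y + c and 1 as origin, the differences give:
  (-55)·a + (-125)·b = +2.53
  (-90)·a + (-15)·b = -0.22
Eliminate b (×(-15) and ×(-125), subtract): -10425·a = -65.450 → a = ∂h/∂x = +0.006278
Back-substitute: b = ∂h/∂y = -0.02300.
Head at (170, -90) = 117.25 + (+0.006278)·(80) + (-0.02300)·(-270) = 123.96 ft.
That is higher than the 119.78 ft at 2, so the point is upgradient.

upgradient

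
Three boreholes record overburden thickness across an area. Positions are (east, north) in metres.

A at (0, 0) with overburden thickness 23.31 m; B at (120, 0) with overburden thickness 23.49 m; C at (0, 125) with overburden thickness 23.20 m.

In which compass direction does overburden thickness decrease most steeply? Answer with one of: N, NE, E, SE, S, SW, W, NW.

NW

∂d/∂x = (23.49 − 23.31) / (120 − 0) = +0.001500
∂d/∂y = (23.20 − 23.31) / (125 − 0) = -0.0008800
Steepest decrease is along −∇f = (-0.001500 E, +0.0008800 N) → northwest.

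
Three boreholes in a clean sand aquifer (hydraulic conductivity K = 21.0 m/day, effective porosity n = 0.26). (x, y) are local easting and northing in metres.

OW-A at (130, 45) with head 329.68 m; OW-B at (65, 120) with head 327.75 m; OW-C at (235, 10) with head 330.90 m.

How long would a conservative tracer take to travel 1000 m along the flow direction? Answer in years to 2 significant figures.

1.5 years

With h = a·x + b·y + c and OW-A as origin, the differences give:
  (-65)·a + 75·b = -1.93
  105·a + (-35)·b = +1.22
Eliminate b (×(-35) and ×75, subtract): -5600·a = -23.950 → a = ∂h/∂x = +0.004277
Back-substitute: b = ∂h/∂y = -0.02203.
|∇h| = √(0.004277² + -0.02203²) = 0.02244
Seepage velocity v = K·i/n = 21.0 × 0.02244 / 0.26 = 1.812 m/day.
t = 1000 / 1.812 = 551.9 days = 1.51 years.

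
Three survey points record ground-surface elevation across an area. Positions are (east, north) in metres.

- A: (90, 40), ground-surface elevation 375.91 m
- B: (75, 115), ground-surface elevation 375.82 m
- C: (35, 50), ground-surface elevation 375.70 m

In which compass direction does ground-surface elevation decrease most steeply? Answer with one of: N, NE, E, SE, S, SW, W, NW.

Taking A as reference: B−A = (-15, 75, -0.09); C−A = (-55, 10, -0.21).
Determinant of the coordinate differences = (-15)·10 − (-55)·75 = 3975.
∂z/∂x = [(-0.09)·10 − (-0.21)·75] / 3975 = +0.003736
∂z/∂y = [(-15)·(-0.21) − (-55)·(-0.09)] / 3975 = -0.0004528
Steepest decrease is along −∇f = (-0.003736 E, +0.0004528 N) → west.

W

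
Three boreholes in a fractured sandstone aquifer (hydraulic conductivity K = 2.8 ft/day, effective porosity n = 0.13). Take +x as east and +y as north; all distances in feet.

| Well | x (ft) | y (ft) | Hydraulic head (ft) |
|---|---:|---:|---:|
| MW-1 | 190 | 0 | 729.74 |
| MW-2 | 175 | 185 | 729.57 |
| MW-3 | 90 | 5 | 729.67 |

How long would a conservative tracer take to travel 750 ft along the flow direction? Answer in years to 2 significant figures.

Differences from MW-1: to MW-2 (Δx, Δy, Δh) = (-15, 185, -0.17); to MW-3 = (-100, 5, -0.07).
Solve a·Δx + b·Δy = Δh: det = (-15)·5 − (-100)·185 = 18425.
∂h/∂x = [(-0.17)·5 − (-0.07)·185] / 18425 = +0.0006567
∂h/∂y = [(-15)·(-0.07) − (-100)·(-0.17)] / 18425 = -0.0008657
|∇h| = √(0.0006567² + -0.0008657²) = 0.001087
Seepage velocity v = K·i/n = 2.8 × 0.001087 / 0.13 = 0.02341 ft/day.
t = 750 / 0.02341 = 3.204e+04 days = 87.7 years.

88 years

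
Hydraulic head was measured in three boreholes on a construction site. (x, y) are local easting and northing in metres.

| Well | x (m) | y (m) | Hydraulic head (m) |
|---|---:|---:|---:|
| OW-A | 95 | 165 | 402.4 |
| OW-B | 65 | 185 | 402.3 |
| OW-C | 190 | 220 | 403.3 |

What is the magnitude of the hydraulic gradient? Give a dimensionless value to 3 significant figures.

Differences from OW-A: to OW-B (Δx, Δy, Δh) = (-30, 20, -0.1); to OW-C = (95, 55, +0.9).
Solve a·Δx + b·Δy = Δh: det = (-30)·55 − 95·20 = -3550.
∂h/∂x = [(-0.1)·55 − (+0.9)·20] / -3550 = +0.006620
∂h/∂y = [(-30)·(+0.9) − 95·(-0.1)] / -3550 = +0.004930
|∇h| = √(0.006620² + 0.004930²) = 0.008254

0.00825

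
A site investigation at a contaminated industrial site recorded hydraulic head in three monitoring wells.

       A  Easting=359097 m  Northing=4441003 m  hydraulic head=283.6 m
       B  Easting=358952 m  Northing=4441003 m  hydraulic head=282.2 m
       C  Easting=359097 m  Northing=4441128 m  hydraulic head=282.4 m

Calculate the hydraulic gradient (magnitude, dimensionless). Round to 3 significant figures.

∂h/∂x = (282.2 − 283.6) / (358952 − 359097) = +0.009655
∂h/∂y = (282.4 − 283.6) / (4441128 − 4441003) = -0.009600
|∇h| = √(0.009655² + -0.009600²) = 0.01362

0.0136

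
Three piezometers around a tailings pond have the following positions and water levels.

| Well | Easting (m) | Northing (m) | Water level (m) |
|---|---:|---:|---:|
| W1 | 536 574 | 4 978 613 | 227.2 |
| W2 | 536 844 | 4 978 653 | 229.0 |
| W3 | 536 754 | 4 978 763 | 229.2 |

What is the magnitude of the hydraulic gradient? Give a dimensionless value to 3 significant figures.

Three-point gradient (reference W1): Δ to W2 = (270, 40, +1.8), Δ to W3 = (180, 150, +2.0).
∂h/∂x = +0.005706, ∂h/∂y = +0.006486 (det = 33300).
|∇h| = √(0.005706² + 0.006486²) = 0.008639

0.00864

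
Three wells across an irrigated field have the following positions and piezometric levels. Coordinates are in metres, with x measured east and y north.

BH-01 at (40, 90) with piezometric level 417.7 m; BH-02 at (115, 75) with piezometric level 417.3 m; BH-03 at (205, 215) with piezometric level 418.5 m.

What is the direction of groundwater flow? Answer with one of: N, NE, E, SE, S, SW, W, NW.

S

Taking BH-01 as reference: BH-02−BH-01 = (75, -15, -0.4); BH-03−BH-01 = (165, 125, +0.8).
Determinant of the coordinate differences = 75·125 − 165·(-15) = 11850.
∂h/∂x = [(-0.4)·125 − (+0.8)·(-15)] / 11850 = -0.003207
∂h/∂y = [75·(+0.8) − 165·(-0.4)] / 11850 = +0.01063
Flow = −∇h = (+0.003207 east, -0.01063 north), which points south.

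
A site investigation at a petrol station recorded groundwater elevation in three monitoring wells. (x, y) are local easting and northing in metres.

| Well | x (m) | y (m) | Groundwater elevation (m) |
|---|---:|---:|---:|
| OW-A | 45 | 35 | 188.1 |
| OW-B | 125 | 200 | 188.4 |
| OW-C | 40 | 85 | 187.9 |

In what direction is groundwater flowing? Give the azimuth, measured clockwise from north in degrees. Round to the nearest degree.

287°

Differences from OW-A: to OW-B (Δx, Δy, Δh) = (80, 165, +0.3); to OW-C = (-5, 50, -0.2).
Determinant of the coordinate differences = 80·50 − (-5)·165 = 4825.
∂h/∂x = [(+0.3)·50 − (-0.2)·165] / 4825 = +0.009948
∂h/∂y = [80·(-0.2) − (-5)·(+0.3)] / 4825 = -0.003005
Flow direction (−∇h) has components (-0.009948 E, +0.003005 N).
Azimuth = atan2(E, N) = atan2(-0.009948, +0.003005) = 286.8° ≈ 287°.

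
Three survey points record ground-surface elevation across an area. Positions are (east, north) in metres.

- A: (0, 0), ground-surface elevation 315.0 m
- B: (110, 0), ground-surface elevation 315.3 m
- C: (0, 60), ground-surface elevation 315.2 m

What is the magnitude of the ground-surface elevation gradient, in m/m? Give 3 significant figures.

∂z/∂x = (315.3 − 315.0) / (110 − 0) = +0.002727
∂z/∂y = (315.2 − 315.0) / (60 − 0) = +0.003333
|∇f| = √(0.002727² + 0.003333²) = 0.004306 m/m

0.00431 m/m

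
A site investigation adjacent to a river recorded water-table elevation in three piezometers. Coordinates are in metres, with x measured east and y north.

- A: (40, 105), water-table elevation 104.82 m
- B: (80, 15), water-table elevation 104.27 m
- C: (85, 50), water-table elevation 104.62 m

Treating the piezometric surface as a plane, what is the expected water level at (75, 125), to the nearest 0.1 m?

105.2 m

Taking A as reference: B−A = (40, -90, -0.55); C−A = (45, -55, -0.20).
Determinant of the coordinate differences = 40·(-55) − 45·(-90) = 1850.
∂h/∂x = [(-0.55)·(-55) − (-0.20)·(-90)] / 1850 = +0.006622
∂h/∂y = [40·(-0.20) − 45·(-0.55)] / 1850 = +0.009054
h(75, 125) = 104.82 + (+0.006622)·(35) + (+0.009054)·(20) = 104.82 +0.232 +0.181 = 105.233 m.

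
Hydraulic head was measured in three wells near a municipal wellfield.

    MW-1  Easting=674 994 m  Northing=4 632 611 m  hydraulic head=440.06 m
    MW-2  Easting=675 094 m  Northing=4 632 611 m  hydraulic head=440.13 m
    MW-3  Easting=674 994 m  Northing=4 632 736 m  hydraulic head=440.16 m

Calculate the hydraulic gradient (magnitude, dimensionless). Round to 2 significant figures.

0.0011

∂h/∂x = (440.13 − 440.06) / (675094 − 674994) = +0.0007000
∂h/∂y = (440.16 − 440.06) / (4632736 − 4632611) = +0.0008000
|∇h| = √(0.0007000² + 0.0008000²) = 0.001063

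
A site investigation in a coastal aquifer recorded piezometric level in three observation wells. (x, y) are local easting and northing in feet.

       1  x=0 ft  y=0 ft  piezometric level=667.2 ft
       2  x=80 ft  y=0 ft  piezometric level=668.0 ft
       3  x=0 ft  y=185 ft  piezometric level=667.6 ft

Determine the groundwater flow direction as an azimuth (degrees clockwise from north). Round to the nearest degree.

∂h/∂x = (668.0 − 667.2) / (80 − 0) = +0.010000
∂h/∂y = (667.6 − 667.2) / (185 − 0) = +0.002162
Flow direction (−∇h) has components (-0.010000 E, -0.002162 N).
Azimuth = atan2(E, N) = atan2(-0.010000, -0.002162) = 257.8° ≈ 258°.

258°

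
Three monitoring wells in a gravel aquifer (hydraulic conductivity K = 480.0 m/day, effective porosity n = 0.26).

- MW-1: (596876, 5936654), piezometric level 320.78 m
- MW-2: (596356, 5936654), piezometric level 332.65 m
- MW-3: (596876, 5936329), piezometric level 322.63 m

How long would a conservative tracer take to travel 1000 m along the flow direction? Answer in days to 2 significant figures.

23 days

∂h/∂x = (332.65 − 320.78) / (596356 − 596876) = -0.02283
∂h/∂y = (322.63 − 320.78) / (5936329 − 5936654) = -0.005692
|∇h| = √(-0.02283² + -0.005692²) = 0.02353
Seepage velocity v = K·i/n = 480.0 × 0.02353 / 0.26 = 43.44 m/day.
t = 1000 / 43.44 = 23.02 days.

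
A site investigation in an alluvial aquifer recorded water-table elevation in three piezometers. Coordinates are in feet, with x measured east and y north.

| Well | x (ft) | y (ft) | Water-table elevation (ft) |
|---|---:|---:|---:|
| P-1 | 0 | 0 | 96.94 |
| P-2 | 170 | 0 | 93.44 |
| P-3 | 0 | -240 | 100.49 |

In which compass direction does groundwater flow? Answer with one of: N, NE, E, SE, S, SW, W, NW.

NE

∂h/∂x = (93.44 − 96.94) / (170 − 0) = -0.02059
∂h/∂y = (100.49 − 96.94) / (-240 − 0) = -0.01479
Flow = −∇h = (+0.02059 east, +0.01479 north), which points northeast.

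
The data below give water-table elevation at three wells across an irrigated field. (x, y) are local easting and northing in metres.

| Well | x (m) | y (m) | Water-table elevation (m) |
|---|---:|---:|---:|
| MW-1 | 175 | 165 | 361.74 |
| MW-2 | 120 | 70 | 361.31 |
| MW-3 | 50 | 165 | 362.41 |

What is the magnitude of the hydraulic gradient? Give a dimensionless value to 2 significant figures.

Taking MW-1 as reference: MW-2−MW-1 = (-55, -95, -0.43); MW-3−MW-1 = (-125, 0, +0.67).
Determinant of the coordinate differences = (-55)·0 − (-125)·(-95) = -11875.
∂h/∂x = [(-0.43)·0 − (+0.67)·(-95)] / -11875 = -0.005360
∂h/∂y = [(-55)·(+0.67) − (-125)·(-0.43)] / -11875 = +0.007629
|∇h| = √(-0.005360² + 0.007629²) = 0.009324

0.0093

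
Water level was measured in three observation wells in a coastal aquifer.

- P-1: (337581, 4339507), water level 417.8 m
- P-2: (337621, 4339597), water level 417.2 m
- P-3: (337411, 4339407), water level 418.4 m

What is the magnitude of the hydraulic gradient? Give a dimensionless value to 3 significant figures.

0.00692

With h = a·x + b·y + c and P-1 as origin, the differences give:
  40·a + 90·b = -0.6
  (-170)·a + (-100)·b = +0.6
Eliminate b (×(-100) and ×90, subtract): 11300·a = 6.00 → a = ∂h/∂x = +0.0005310
Back-substitute: b = ∂h/∂y = -0.006903.
|∇h| = √(0.0005310² + -0.006903²) = 0.006923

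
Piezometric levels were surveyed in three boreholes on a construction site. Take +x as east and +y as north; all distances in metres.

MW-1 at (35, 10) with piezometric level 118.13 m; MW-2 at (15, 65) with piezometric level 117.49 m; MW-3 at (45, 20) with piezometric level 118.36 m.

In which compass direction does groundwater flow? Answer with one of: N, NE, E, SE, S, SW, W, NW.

With h = a·x + b·y + c and MW-1 as origin, the differences give:
  (-20)·a + 55·b = -0.64
  10·a + 10·b = +0.23
Eliminate b (×10 and ×55, subtract): -750·a = -19.050 → a = ∂h/∂x = +0.02540
Back-substitute: b = ∂h/∂y = -0.002400.
Flow = −∇h = (-0.02540 east, +0.002400 north), which points west.

W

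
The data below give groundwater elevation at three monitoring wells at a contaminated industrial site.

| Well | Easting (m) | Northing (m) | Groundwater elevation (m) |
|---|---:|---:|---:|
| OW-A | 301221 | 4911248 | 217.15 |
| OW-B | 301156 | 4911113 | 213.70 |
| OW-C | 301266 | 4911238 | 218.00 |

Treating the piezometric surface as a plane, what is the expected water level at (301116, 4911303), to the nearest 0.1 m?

215.6 m

With h = a·x + b·y + c and OW-A as origin, the differences give:
  (-65)·a + (-135)·b = -3.45
  45·a + (-10)·b = +0.85
Eliminate b (×(-10) and ×(-135), subtract): 6725·a = 149.250 → a = ∂h/∂x = +0.02219
Back-substitute: b = ∂h/∂y = +0.01487.
h(301116, 4911303) = 217.15 + (+0.02219)·(-105) + (+0.01487)·(55) = 217.15 -2.330 +0.818 = 215.638 m.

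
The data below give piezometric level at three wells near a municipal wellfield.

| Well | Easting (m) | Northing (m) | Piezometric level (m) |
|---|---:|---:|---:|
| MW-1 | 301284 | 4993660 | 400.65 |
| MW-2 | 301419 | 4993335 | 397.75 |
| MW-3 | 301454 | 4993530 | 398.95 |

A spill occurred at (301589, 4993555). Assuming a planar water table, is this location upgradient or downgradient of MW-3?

downgradient

Three-point gradient (reference MW-1): Δ to MW-2 = (135, -325, -2.90), Δ to MW-3 = (170, -130, -1.70).
∂h/∂x = -0.004655, ∂h/∂y = +0.006989 (det = 37700).
Head at (301589, 4993555) = 400.65 + (-0.004655)·(305) + (+0.006989)·(-105) = 398.50 m.
That is lower than the 398.95 m at MW-3, so the point is downgradient.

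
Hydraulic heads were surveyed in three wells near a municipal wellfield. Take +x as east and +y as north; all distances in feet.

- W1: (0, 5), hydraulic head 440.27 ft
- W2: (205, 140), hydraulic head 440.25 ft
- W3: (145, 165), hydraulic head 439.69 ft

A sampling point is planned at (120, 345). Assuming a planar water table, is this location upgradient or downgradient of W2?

downgradient

Differences from W1: to W2 (Δx, Δy, Δh) = (205, 135, -0.02); to W3 = (145, 160, -0.58).
Determinant of the coordinate differences = 205·160 − 145·135 = 13225.
∂h/∂x = [(-0.02)·160 − (-0.58)·135] / 13225 = +0.005679
∂h/∂y = [205·(-0.58) − 145·(-0.02)] / 13225 = -0.008771
Head at (120, 345) = 440.27 + (+0.005679)·(120) + (-0.008771)·(340) = 437.97 ft.
That is lower than the 440.25 ft at W2, so the point is downgradient.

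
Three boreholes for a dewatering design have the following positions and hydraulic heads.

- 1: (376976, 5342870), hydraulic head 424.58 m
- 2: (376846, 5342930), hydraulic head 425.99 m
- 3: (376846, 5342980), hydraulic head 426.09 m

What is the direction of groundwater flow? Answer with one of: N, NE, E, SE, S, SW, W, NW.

Taking 1 as reference: 2−1 = (-130, 60, +1.41); 3−1 = (-130, 110, +1.51).
Solve a·Δx + b·Δy = Δh: det = (-130)·110 − (-130)·60 = -6500.
∂h/∂x = [(+1.41)·110 − (+1.51)·60] / -6500 = -0.009923
∂h/∂y = [(-130)·(+1.51) − (-130)·(+1.41)] / -6500 = +0.002000
Flow = −∇h = (+0.009923 east, -0.002000 north), which points east.

E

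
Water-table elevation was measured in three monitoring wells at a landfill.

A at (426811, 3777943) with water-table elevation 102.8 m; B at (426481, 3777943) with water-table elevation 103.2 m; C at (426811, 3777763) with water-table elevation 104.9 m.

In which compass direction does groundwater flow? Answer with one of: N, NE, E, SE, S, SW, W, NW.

∂h/∂x = (103.2 − 102.8) / (426481 − 426811) = -0.001212
∂h/∂y = (104.9 − 102.8) / (3777763 − 3777943) = -0.01167
Flow = −∇h = (+0.001212 east, +0.01167 north), which points north.

N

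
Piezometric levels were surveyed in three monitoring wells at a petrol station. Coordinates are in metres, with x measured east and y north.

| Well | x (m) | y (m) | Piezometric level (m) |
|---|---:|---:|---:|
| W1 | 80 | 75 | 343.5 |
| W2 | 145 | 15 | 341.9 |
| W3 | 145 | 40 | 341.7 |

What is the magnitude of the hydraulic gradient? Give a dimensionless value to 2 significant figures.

With h = a·x + b·y + c and W1 as origin, the differences give:
  65·a + (-60)·b = -1.6
  65·a + (-35)·b = -1.8
Eliminate b (×(-35) and ×(-60), subtract): 1625·a = -52.00 → a = ∂h/∂x = -0.03200
Back-substitute: b = ∂h/∂y = -0.008000.
|∇h| = √(-0.03200² + -0.008000²) = 0.03298

0.033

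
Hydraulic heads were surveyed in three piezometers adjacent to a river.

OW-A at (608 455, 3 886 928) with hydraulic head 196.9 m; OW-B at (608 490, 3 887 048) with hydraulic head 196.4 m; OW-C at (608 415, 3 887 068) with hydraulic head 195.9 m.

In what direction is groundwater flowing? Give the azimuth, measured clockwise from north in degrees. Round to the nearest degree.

Taking OW-A as reference: OW-B−OW-A = (35, 120, -0.5); OW-C−OW-A = (-40, 140, -1.0).
Solve a·Δx + b·Δy = Δh: det = 35·140 − (-40)·120 = 9700.
∂h/∂x = [(-0.5)·140 − (-1.0)·120] / 9700 = +0.005155
∂h/∂y = [35·(-1.0) − (-40)·(-0.5)] / 9700 = -0.005670
Flow direction (−∇h) has components (-0.005155 E, +0.005670 N).
Azimuth = atan2(E, N) = atan2(-0.005155, +0.005670) = 317.7° ≈ 318°.

318°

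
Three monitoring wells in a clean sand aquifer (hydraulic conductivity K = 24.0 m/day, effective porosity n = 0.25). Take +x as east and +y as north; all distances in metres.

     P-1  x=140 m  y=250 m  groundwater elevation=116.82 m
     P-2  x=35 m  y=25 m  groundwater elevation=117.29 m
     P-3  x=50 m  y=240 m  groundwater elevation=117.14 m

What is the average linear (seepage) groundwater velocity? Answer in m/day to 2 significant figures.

0.34 m/day

Three-point gradient (reference P-1): Δ to P-2 = (-105, -225, +0.47), Δ to P-3 = (-90, -10, +0.32).
∂h/∂x = -0.003505, ∂h/∂y = -0.0004531 (det = -19200).
|∇h| = √(-0.003505² + -0.0004531²) = 0.003534
Seepage velocity v = K·i/n = 24.0 × 0.003534 / 0.25 = 0.3393 m/day.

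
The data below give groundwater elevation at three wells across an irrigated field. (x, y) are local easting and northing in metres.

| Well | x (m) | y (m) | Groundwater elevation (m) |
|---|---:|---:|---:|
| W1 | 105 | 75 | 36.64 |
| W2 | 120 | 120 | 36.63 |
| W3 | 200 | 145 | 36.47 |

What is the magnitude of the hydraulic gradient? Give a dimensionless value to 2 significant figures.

0.0022

Differences from W1: to W2 (Δx, Δy, Δh) = (15, 45, -0.01); to W3 = (95, 70, -0.17).
Solve a·Δx + b·Δy = Δh: det = 15·70 − 95·45 = -3225.
∂h/∂x = [(-0.01)·70 − (-0.17)·45] / -3225 = -0.002155
∂h/∂y = [15·(-0.17) − 95·(-0.01)] / -3225 = +0.0004961
|∇h| = √(-0.002155² + 0.0004961²) = 0.002211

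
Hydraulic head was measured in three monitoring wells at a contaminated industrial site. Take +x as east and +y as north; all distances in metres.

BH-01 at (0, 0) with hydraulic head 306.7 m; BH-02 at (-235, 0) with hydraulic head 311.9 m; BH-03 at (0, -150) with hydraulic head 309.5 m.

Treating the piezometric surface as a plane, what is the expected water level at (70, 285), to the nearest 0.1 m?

299.8 m

∂h/∂x = (311.9 − 306.7) / (-235 − 0) = -0.02213
∂h/∂y = (309.5 − 306.7) / (-150 − 0) = -0.01867
h(70, 285) = 306.7 + (-0.02213)·(70) + (-0.01867)·(285) = 306.7 -1.549 -5.320 = 299.831 m.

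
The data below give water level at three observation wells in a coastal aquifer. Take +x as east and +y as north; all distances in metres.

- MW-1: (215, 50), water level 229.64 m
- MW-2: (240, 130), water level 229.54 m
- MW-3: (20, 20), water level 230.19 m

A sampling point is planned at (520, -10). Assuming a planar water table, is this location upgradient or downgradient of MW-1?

With h = a·x + b·y + c and MW-1 as origin, the differences give:
  25·a + 80·b = -0.10
  (-195)·a + (-30)·b = +0.55
Eliminate b (×(-30) and ×80, subtract): 14850·a = -41.000 → a = ∂h/∂x = -0.002761
Back-substitute: b = ∂h/∂y = -0.0003872.
Head at (520, -10) = 229.64 + (-0.002761)·(305) + (-0.0003872)·(-60) = 228.82 m.
That is lower than the 229.64 m at MW-1, so the point is downgradient.

downgradient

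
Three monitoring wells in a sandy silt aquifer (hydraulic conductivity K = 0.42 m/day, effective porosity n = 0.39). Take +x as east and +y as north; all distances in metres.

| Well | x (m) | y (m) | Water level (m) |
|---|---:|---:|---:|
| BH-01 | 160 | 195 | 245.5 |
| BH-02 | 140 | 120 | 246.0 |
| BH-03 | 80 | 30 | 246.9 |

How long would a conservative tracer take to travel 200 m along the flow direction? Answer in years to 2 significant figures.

Taking BH-01 as reference: BH-02−BH-01 = (-20, -75, +0.5); BH-03−BH-01 = (-80, -165, +1.4).
Determinant of the coordinate differences = (-20)·(-165) − (-80)·(-75) = -2700.
∂h/∂x = [(+0.5)·(-165) − (+1.4)·(-75)] / -2700 = -0.008333
∂h/∂y = [(-20)·(+1.4) − (-80)·(+0.5)] / -2700 = -0.004444
|∇h| = √(-0.008333² + -0.004444²) = 0.009444
Seepage velocity v = K·i/n = 0.42 × 0.009444 / 0.39 = 0.01017 m/day.
t = 200 / 0.01017 = 1.967e+04 days = 53.9 years.

54 years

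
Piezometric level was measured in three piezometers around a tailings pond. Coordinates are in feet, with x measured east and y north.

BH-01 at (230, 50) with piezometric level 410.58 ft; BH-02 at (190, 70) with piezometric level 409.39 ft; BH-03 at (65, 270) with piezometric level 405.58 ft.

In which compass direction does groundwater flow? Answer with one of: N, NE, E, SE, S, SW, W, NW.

With h = a·x + b·y + c and BH-01 as origin, the differences give:
  (-40)·a + 20·b = -1.19
  (-165)·a + 220·b = -5.00
Eliminate b (×220 and ×20, subtract): -5500·a = -161.800 → a = ∂h/∂x = +0.02942
Back-substitute: b = ∂h/∂y = -0.0006636.
Flow = −∇h = (-0.02942 east, +0.0006636 north), which points west.

W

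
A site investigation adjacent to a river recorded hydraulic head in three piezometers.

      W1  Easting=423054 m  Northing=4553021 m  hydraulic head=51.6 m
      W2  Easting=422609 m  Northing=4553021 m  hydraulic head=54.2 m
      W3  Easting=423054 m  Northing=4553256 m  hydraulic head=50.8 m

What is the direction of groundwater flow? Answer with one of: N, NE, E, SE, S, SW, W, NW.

NE

∂h/∂x = (54.2 − 51.6) / (422609 − 423054) = -0.005843
∂h/∂y = (50.8 − 51.6) / (4553256 − 4553021) = -0.003404
Flow = −∇h = (+0.005843 east, +0.003404 north), which points northeast.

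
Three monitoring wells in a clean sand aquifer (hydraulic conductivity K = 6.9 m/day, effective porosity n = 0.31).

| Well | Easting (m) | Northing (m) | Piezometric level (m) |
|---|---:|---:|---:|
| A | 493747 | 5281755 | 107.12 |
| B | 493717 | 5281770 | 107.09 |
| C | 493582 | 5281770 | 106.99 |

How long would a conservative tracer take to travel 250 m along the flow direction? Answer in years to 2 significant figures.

Differences from A: to B (Δx, Δy, Δh) = (-30, 15, -0.03); to C = (-165, 15, -0.13).
Determinant of the coordinate differences = (-30)·15 − (-165)·15 = 2025.
∂h/∂x = [(-0.03)·15 − (-0.13)·15] / 2025 = +0.0007407
∂h/∂y = [(-30)·(-0.13) − (-165)·(-0.03)] / 2025 = -0.0005185
|∇h| = √(0.0007407² + -0.0005185²) = 0.0009041
Seepage velocity v = K·i/n = 6.9 × 0.0009041 / 0.31 = 0.02012 m/day.
t = 250 / 0.02012 = 1.243e+04 days = 34 years.

34 years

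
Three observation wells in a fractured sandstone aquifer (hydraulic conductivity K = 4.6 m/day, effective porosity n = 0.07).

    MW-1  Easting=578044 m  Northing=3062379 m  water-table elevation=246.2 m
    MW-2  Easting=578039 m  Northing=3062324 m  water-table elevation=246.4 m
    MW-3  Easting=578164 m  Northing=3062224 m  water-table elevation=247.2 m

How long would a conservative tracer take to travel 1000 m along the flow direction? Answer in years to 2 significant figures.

8.2 years

With h = a·x + b·y + c and MW-1 as origin, the differences give:
  (-5)·a + (-55)·b = +0.2
  120·a + (-155)·b = +1.0
Eliminate b (×(-155) and ×(-55), subtract): 7375·a = 24.00 → a = ∂h/∂x = +0.003254
Back-substitute: b = ∂h/∂y = -0.003932.
|∇h| = √(0.003254² + -0.003932²) = 0.005104
Seepage velocity v = K·i/n = 4.6 × 0.005104 / 0.07 = 0.3354 m/day.
t = 1000 / 0.3354 = 2982 days = 8.16 years.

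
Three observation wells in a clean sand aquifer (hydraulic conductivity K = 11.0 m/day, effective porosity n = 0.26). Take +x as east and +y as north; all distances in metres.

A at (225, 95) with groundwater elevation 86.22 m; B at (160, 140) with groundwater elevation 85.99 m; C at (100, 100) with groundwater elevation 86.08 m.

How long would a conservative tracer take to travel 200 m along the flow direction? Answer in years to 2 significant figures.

3.4 years

Taking A as reference: B−A = (-65, 45, -0.23); C−A = (-125, 5, -0.14).
Determinant of the coordinate differences = (-65)·5 − (-125)·45 = 5300.
∂h/∂x = [(-0.23)·5 − (-0.14)·45] / 5300 = +0.0009717
∂h/∂y = [(-65)·(-0.14) − (-125)·(-0.23)] / 5300 = -0.003708
|∇h| = √(0.0009717² + -0.003708²) = 0.003833
Seepage velocity v = K·i/n = 11.0 × 0.003833 / 0.26 = 0.1622 m/day.
t = 200 / 0.1622 = 1233 days = 3.38 years.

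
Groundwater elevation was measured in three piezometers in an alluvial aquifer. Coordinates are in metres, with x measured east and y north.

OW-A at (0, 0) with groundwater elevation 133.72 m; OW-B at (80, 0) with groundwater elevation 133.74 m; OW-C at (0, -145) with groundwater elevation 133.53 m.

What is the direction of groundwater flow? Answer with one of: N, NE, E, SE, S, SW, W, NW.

∂h/∂x = (133.74 − 133.72) / (80 − 0) = +0.0002500
∂h/∂y = (133.53 − 133.72) / (-145 − 0) = +0.001310
Flow = −∇h = (-0.0002500 east, -0.001310 north), which points south.

S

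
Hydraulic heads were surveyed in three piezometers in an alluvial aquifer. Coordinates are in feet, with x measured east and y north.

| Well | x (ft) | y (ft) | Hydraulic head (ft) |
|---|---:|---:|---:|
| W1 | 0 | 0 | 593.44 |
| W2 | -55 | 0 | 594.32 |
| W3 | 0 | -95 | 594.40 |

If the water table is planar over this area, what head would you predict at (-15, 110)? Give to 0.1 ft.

592.6 ft

∂h/∂x = (594.32 − 593.44) / (-55 − 0) = -0.01600
∂h/∂y = (594.40 − 593.44) / (-95 − 0) = -0.01011
h(-15, 110) = 593.44 + (-0.01600)·(-15) + (-0.01011)·(110) = 593.44 +0.240 -1.112 = 592.568 ft.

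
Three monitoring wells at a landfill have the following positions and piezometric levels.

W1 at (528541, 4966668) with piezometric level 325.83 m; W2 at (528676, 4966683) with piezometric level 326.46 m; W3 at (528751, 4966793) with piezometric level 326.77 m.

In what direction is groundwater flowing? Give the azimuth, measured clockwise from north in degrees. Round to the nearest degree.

275°

Differences from W1: to W2 (Δx, Δy, Δh) = (135, 15, +0.63); to W3 = (210, 125, +0.94).
Solve a·Δx + b·Δy = Δh: det = 135·125 − 210·15 = 13725.
∂h/∂x = [(+0.63)·125 − (+0.94)·15] / 13725 = +0.004710
∂h/∂y = [135·(+0.94) − 210·(+0.63)] / 13725 = -0.0003934
Flow direction (−∇h) has components (-0.004710 E, +0.0003934 N).
Azimuth = atan2(E, N) = atan2(-0.004710, +0.0003934) = 274.8° ≈ 275°.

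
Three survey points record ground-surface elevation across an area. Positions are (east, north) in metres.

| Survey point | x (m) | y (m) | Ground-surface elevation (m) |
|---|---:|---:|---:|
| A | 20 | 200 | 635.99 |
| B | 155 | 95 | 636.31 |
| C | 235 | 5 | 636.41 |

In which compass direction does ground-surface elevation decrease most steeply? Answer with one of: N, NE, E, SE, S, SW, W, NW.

Taking A as reference: B−A = (135, -105, +0.32); C−A = (215, -195, +0.42).
Determinant of the coordinate differences = 135·(-195) − 215·(-105) = -3750.
∂z/∂x = [(+0.32)·(-195) − (+0.42)·(-105)] / -3750 = +0.004880
∂z/∂y = [135·(+0.42) − 215·(+0.32)] / -3750 = +0.003227
Steepest decrease is along −∇f = (-0.004880 E, -0.003227 N) → southwest.

SW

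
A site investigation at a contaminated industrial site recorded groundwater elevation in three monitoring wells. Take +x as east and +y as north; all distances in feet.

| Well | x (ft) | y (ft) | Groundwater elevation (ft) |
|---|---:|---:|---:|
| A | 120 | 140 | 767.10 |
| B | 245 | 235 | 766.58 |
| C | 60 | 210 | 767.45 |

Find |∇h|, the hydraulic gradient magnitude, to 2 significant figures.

0.0049

Differences from A: to B (Δx, Δy, Δh) = (125, 95, -0.52); to C = (-60, 70, +0.35).
Solve a·Δx + b·Δy = Δh: det = 125·70 − (-60)·95 = 14450.
∂h/∂x = [(-0.52)·70 − (+0.35)·95] / 14450 = -0.004820
∂h/∂y = [125·(+0.35) − (-60)·(-0.52)] / 14450 = +0.0008685
|∇h| = √(-0.004820² + 0.0008685²) = 0.004898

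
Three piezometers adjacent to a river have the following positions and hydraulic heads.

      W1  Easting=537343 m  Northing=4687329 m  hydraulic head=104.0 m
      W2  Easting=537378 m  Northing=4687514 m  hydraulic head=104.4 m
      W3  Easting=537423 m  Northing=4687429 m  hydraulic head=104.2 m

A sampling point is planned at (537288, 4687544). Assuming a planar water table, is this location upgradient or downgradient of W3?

upgradient

Differences from W1: to W2 (Δx, Δy, Δh) = (35, 185, +0.4); to W3 = (80, 100, +0.2).
Determinant of the coordinate differences = 35·100 − 80·185 = -11300.
∂h/∂x = [(+0.4)·100 − (+0.2)·185] / -11300 = -0.0002655
∂h/∂y = [35·(+0.2) − 80·(+0.4)] / -11300 = +0.002212
Head at (537288, 4687544) = 104.0 + (-0.0002655)·(-55) + (+0.002212)·(215) = 104.49 m.
That is higher than the 104.2 m at W3, so the point is upgradient.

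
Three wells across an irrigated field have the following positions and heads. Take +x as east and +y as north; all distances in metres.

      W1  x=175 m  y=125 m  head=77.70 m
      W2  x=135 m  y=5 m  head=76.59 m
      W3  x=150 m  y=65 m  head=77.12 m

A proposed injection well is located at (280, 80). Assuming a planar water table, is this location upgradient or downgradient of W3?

upgradient

Differences from W1: to W2 (Δx, Δy, Δh) = (-40, -120, -1.11); to W3 = (-25, -60, -0.58).
Determinant of the coordinate differences = (-40)·(-60) − (-25)·(-120) = -600.
∂h/∂x = [(-1.11)·(-60) − (-0.58)·(-120)] / -600 = +0.005000
∂h/∂y = [(-40)·(-0.58) − (-25)·(-1.11)] / -600 = +0.007583
Head at (280, 80) = 77.70 + (+0.005000)·(105) + (+0.007583)·(-45) = 77.88 m.
That is higher than the 77.12 m at W3, so the point is upgradient.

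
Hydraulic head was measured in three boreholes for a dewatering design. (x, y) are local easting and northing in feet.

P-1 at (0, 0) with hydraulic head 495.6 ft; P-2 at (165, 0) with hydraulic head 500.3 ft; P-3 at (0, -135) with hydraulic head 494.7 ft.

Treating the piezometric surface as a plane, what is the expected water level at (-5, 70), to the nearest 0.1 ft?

∂h/∂x = (500.3 − 495.6) / (165 − 0) = +0.02848
∂h/∂y = (494.7 − 495.6) / (-135 − 0) = +0.006667
h(-5, 70) = 495.6 + (+0.02848)·(-5) + (+0.006667)·(70) = 495.6 -0.142 +0.467 = 495.924 ft.

495.9 ft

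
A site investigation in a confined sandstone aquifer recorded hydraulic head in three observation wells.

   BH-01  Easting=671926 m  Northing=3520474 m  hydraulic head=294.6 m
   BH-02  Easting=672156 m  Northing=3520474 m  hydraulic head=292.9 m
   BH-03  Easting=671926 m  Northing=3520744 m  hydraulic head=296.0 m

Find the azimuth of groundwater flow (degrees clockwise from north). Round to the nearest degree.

∂h/∂x = (292.9 − 294.6) / (672156 − 671926) = -0.007391
∂h/∂y = (296.0 − 294.6) / (3520744 − 3520474) = +0.005185
Flow direction (−∇h) has components (+0.007391 E, -0.005185 N).
Azimuth = atan2(E, N) = atan2(+0.007391, -0.005185) = 125.1° ≈ 125°.

125°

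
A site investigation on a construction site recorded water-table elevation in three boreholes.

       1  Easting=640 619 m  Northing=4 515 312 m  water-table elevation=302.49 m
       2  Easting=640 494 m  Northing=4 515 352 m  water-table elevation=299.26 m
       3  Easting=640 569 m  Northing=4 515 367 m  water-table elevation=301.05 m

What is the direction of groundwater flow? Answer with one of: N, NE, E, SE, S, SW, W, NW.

W

Three-point gradient (reference 1): Δ to 2 = (-125, 40, -3.23), Δ to 3 = (-50, 55, -1.44).
∂h/∂x = +0.02463, ∂h/∂y = -0.003795 (det = -4875).
Flow = −∇h = (-0.02463 east, +0.003795 north), which points west.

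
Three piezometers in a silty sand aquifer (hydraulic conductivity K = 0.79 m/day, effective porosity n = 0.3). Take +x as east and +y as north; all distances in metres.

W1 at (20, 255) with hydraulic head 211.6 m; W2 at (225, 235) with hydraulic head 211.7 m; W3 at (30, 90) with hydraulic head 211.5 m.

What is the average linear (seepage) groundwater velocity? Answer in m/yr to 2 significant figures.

Differences from W1: to W2 (Δx, Δy, Δh) = (205, -20, +0.1); to W3 = (10, -165, -0.1).
Determinant of the coordinate differences = 205·(-165) − 10·(-20) = -33625.
∂h/∂x = [(+0.1)·(-165) − (-0.1)·(-20)] / -33625 = +0.0005502
∂h/∂y = [205·(-0.1) − 10·(+0.1)] / -33625 = +0.0006394
|∇h| = √(0.0005502² + 0.0006394²) = 0.0008435
Seepage velocity v = K·i/n = 0.79 × 0.0008435 / 0.3 = 0.002221 m/day = 0.8112 m/yr.

0.81 m/yr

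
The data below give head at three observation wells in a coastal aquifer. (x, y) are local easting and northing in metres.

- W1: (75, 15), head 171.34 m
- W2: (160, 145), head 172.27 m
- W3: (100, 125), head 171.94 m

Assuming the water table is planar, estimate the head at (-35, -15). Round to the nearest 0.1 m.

170.8 m

Taking W1 as reference: W2−W1 = (85, 130, +0.93); W3−W1 = (25, 110, +0.60).
Solve a·Δx + b·Δy = Δh: det = 85·110 − 25·130 = 6100.
∂h/∂x = [(+0.93)·110 − (+0.60)·130] / 6100 = +0.003984
∂h/∂y = [85·(+0.60) − 25·(+0.93)] / 6100 = +0.004549
h(-35, -15) = 171.34 + (+0.003984)·(-110) + (+0.004549)·(-30) = 171.34 -0.438 -0.136 = 170.765 m.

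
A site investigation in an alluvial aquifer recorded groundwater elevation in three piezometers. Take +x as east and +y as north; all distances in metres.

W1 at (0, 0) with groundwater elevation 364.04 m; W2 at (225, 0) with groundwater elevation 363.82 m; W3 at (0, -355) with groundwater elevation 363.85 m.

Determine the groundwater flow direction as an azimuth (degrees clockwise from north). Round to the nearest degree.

119°

∂h/∂x = (363.82 − 364.04) / (225 − 0) = -0.0009778
∂h/∂y = (363.85 − 364.04) / (-355 − 0) = +0.0005352
Flow direction (−∇h) has components (+0.0009778 E, -0.0005352 N).
Azimuth = atan2(E, N) = atan2(+0.0009778, -0.0005352) = 118.7° ≈ 119°.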